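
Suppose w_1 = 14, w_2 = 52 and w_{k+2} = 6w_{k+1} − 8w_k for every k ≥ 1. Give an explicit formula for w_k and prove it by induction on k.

Claim: w_k = 3·4^k + 2^k.

Base cases: w_1 = 14 and 3·4^1 + 2^1 = 14; w_2 = 52 and 3·4^2 + 2^2 = 52.
Assume w_i = 3·4^i + 2^i for all 1 ≤ i ≤ j, where j ≥ 2.
Then w_{j+1} = 6w_j − 8w_{j−1} = 6·(3·4^j + 2^j) − 8·(3·4^{j−1} + 2^{j−1}) = 3·(6·4 − 8)4^{j−1} + (6·2 − 8)2^{j−1} = 48·4^{j−1} + 4·2^{j−1} = 3·4^{j+1} + 2^{j+1}.
So the formula holds for j+1, and by strong induction w_k = 3·4^k + 2^k for all k ≥ 1.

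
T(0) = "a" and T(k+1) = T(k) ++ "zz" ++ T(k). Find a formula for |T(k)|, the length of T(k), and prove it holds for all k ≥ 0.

Claim: |T(k)| = 3·2^k − 2.

Base case: |T(0)| = 1, and 3·2^0 − 2 = 1.
Assume |T(r)| = 3·2^r − 2.
Then |T(r+1)| = |T(r)| + 2 + |T(r)| = 2|T(r)| + 2 = 2(3·2^r − 2) + 2 = 3·2^{r+1} − 4 + 2 = 3·2^{r+1} − 2.
Hence |T(k)| = 3·2^k − 2 for every k ≥ 0, by induction.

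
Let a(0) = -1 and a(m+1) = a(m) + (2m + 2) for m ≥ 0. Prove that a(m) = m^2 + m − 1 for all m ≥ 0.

Base case: a(0) = -1, and 0^2 + 0 − 1 = -1.
Assume a(k) = k^2 + k − 1.
Then a(k+1) = a(k) + (2k + 2) = (k^2 + k − 1) + (2k + 2) = k^2 + 3k + 1,
and (k+1)^2 + (k+1) − 1 = k^2 + 3k + 1.
This completes the inductive step, so a(m) = m^2 + m − 1 for all m ≥ 0.

a(m) = m^2 + m − 1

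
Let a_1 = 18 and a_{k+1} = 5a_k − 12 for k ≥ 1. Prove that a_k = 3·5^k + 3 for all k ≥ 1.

Base case: a_1 = 18, and 3·5^1 + 3 = 15 + 3 = 18.
Assume a_m = 3·5^m + 3 for some m ≥ 1.
Then a_{m+1} = 5a_m − 12 = 5·(3·5^m + 3) − 12 = 15·5^m + 15 − 12 = 3·5^{m+1} + 3.
So the formula holds for m+1, and by induction a_k = 3·5^k + 3 for all k ≥ 1.

a_k = 3·5^k + 3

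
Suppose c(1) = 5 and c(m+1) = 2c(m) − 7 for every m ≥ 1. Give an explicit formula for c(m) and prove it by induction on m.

Claim: c(m) = -2^m + 7.

Base case: c(1) = 5, and -2^1 + 7 = -2 + 7 = 5.
Assume c(r) = -2^r + 7 for some r ≥ 1.
Then c(r+1) = 2c(r) − 7 = 2·(-2^r + 7) − 7 = -2^{r+1} + 14 − 7 = -2^{r+1} + 7.
By induction, c(m) = -2^m + 7 for all m ≥ 1.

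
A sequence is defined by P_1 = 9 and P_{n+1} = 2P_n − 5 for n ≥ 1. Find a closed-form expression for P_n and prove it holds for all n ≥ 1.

Claim: P_n = 2^{n+1} + 5.

Base case: P_1 = 9, and 2^{1+1} + 5 = 4 + 5 = 9.
Assume P_k = 2^{k+1} + 5 for some k ≥ 1.
Then P_{k+1} = 2P_k − 5 = 2·(2^{k+1} + 5) − 5 = 2^{k+2} + 10 − 5 = 2^{k+2} + 5.
By induction, P_n = 2^{n+1} + 5 for all n ≥ 1.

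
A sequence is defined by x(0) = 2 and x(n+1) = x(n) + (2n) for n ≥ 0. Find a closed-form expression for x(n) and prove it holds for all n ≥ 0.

Claim: x(n) = n^2 − n + 2.

Base case: x(0) = 2, and 0^2 − 0 + 2 = 2.
Assume x(m) = m^2 − m + 2.
Then x(m+1) = x(m) + (2m) = (m^2 − m + 2) + (2m) = m^2 + m + 2,
and (m+1)^2 − (m+1) + 2 = m^2 + m + 2.
This completes the inductive step, so x(n) = n^2 − n + 2 for all n ≥ 0.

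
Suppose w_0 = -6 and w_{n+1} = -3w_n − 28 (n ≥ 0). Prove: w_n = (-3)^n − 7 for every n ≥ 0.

Base case: w_0 = -6, and (-3)^0 − 7 = 1 − 7 = -6.
Assume w_r = (-3)^r − 7 for some r ≥ 0.
Then w_{r+1} = -3w_r − 28 = -3·((-3)^r − 7) − 28 = -3·(-3)^r + 21 − 28 = (-3)^{r+1} − 7.
This completes the inductive step, so w_n = (-3)^n − 7 for all n ≥ 0.

w_n = (-3)^n − 7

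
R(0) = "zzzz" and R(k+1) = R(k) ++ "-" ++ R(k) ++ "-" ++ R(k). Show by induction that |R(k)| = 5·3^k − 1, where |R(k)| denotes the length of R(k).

Base case: |R(0)| = 4, and 5·3^0 − 1 = 4.
Assume |R(m)| = 5·3^m − 1.
Then |R(m+1)| = 3|R(m)| + 2 = 3(5·3^m − 1) + 2 = 5·3^{m+1} − 3 + 2 = 5·3^{m+1} − 1.
By induction, |R(k)| = 5·3^k − 1 for all k ≥ 0.

|R(k)| = 5·3^k − 1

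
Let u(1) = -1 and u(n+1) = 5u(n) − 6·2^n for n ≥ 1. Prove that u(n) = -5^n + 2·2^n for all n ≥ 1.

Base case: u(1) = -1, and -5^1 + 2·2^1 = -5 + 4 = -1.
Assume u(k) = -5^k + 2·2^k for some k ≥ 1.
Then u(k+1) = 5u(k) − 6·2^k = 5·(-5^k + 2·2^k) − 6·2^k = -5^{k+1} + 10·2^k − 6·2^k = -5^{k+1} + 4·2^k = -5^{k+1} + 2·2^{k+1}.
So the formula holds for k+1, and by induction u(n) = -5^n + 2·2^n for all n ≥ 1.

u(n) = -5^n + 2·2^n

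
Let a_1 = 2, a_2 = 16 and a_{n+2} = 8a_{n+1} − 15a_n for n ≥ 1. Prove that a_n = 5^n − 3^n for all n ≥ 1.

Base cases: a_1 = 2 and 5^1 − 3^1 = 2; a_2 = 16 and 5^2 − 3^2 = 16.
Assume a_j = 5^j − 3^j for all 1 ≤ j ≤ m, where m ≥ 2.
Then a_{m+1} = 8a_m − 15a_{m−1} = 8·(5^m − 3^m) − 15·(5^{m−1} − 3^{m−1}) = (8·5 − 15)5^{m−1} − (8·3 − 15)3^{m−1} = 25·5^{m−1} − 9·3^{m−1} = 5^{m+1} − 3^{m+1}.
So the formula holds for m+1, and by strong induction a_n = 5^n − 3^n for all n ≥ 1.

a_n = 5^n − 3^n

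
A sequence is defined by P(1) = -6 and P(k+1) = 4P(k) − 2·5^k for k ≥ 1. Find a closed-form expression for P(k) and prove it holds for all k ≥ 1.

Claim: P(k) = 4^k − 2·5^k.

Base case: P(1) = -6, and 4^1 − 2·5^1 = 4 − 10 = -6.
Assume P(m) = 4^m − 2·5^m for some m ≥ 1.
Then P(m+1) = 4P(m) − 2·5^m = 4·(4^m − 2·5^m) − 2·5^m = 4^{m+1} − 8·5^m − 2·5^m = 4^{m+1} − 10·5^m = 4^{m+1} − 2·5^{m+1}.
This completes the inductive step, so P(k) = 4^k − 2·5^k for all k ≥ 1.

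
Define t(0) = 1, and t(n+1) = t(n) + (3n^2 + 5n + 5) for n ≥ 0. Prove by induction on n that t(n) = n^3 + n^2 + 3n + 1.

Base case: t(0) = 1, and 0^3 + 0^2 + 3·0 + 1 = 1.
Assume t(k) = k^3 + k^2 + 3k + 1.
Then t(k+1) = t(k) + (3k^2 + 5k + 5) = (k^3 + k^2 + 3k + 1) + (3k^2 + 5k + 5) = k^3 + 4k^2 + 8k + 6,
and (k+1)^3 + (k+1)^2 + 3·(k+1) + 1 = k^3 + 4k^2 + 8k + 6.
This completes the inductive step, so t(n) = n^3 + n^2 + 3n + 1 for all n ≥ 0.

t(n) = n^3 + n^2 + 3n + 1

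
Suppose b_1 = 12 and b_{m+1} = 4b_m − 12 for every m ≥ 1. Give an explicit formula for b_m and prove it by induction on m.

Claim: b_m = 2·4^m + 4.

Base case: b_1 = 12, and 2·4^1 + 4 = 8 + 4 = 12.
Assume b_j = 2·4^j + 4 for some j ≥ 1.
Then b_{j+1} = 4b_j − 12 = 4·(2·4^j + 4) − 12 = 8·4^j + 16 − 12 = 2·4^{j+1} + 4.
This completes the inductive step, so b_m = 2·4^m + 4 for all m ≥ 1.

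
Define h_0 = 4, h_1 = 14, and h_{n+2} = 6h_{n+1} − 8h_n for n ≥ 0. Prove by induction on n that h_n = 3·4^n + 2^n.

Base cases: h_0 = 4 and 3·4^0 + 2^0 = 4; h_1 = 14 and 3·4^1 + 2^1 = 14.
Assume h_j = 3·4^j + 2^j for all 0 ≤ j ≤ m, where m ≥ 1.
Then h_{m+1} = 6h_m − 8h_{m−1} = 6·(3·4^m + 2^m) − 8·(3·4^{m−1} + 2^{m−1}) = 3·(6·4 − 8)4^{m−1} + (6·2 − 8)2^{m−1} = 48·4^{m−1} + 4·2^{m−1} = 3·4^{m+1} + 2^{m+1}.
Hence h_n = 3·4^n + 2^n for every n ≥ 0, by strong induction.

h_n = 3·4^n + 2^n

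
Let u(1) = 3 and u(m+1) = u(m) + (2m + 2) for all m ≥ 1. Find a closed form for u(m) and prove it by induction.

Claim: u(m) = m^2 + m + 1.

Base case: u(1) = 3, and 1^2 + 1 + 1 = 3.
Assume u(k) = k^2 + k + 1.
Then u(k+1) = u(k) + (2k + 2) = (k^2 + k + 1) + (2k + 2) = k^2 + 3k + 3,
and (k+1)^2 + (k+1) + 1 = k^2 + 3k + 3.
This completes the inductive step, so u(m) = m^2 + m + 1 for all m ≥ 1.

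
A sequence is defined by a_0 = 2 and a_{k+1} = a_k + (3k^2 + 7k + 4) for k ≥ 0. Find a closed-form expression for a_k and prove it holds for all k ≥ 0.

Claim: a_k = k^3 + 2k^2 + k + 2.

Base case: a_0 = 2, and 0^3 + 2·0^2 + 0 + 2 = 2.
Assume a_j = j^3 + 2j^2 + j + 2.
Then a_{j+1} = a_j + (3j^2 + 7j + 4) = (j^3 + 2j^2 + j + 2) + (3j^2 + 7j + 4) = j^3 + 5j^2 + 8j + 6,
and (j+1)^3 + 2·(j+1)^2 + (j+1) + 2 = j^3 + 5j^2 + 8j + 6.
By induction, a_k = k^3 + 2k^2 + k + 2 for all k ≥ 0.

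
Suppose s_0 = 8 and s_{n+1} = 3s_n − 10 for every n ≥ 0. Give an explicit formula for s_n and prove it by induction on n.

Claim: s_n = 3^{n+1} + 5.

Base case: s_0 = 8, and 3^{0+1} + 5 = 3 + 5 = 8.
Assume s_k = 3^{k+1} + 5 for some k ≥ 0.
Then s_{k+1} = 3s_k − 10 = 3·(3^{k+1} + 5) − 10 = 3^{k+2} + 15 − 10 = 3^{k+2} + 5.
So the formula holds for k+1, and by induction s_n = 3^{n+1} + 5 for all n ≥ 0.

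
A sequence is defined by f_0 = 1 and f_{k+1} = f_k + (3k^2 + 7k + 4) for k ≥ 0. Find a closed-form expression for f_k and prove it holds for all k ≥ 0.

Claim: f_k = k^3 + 2k^2 + k + 1.

Base case: f_0 = 1, and 0^3 + 2·0^2 + 0 + 1 = 1.
Assume f_r = r^3 + 2r^2 + r + 1.
Then f_{r+1} = f_r + (3r^2 + 7r + 4) = (r^3 + 2r^2 + r + 1) + (3r^2 + 7r + 4) = r^3 + 5r^2 + 8r + 5,
and (r+1)^3 + 2·(r+1)^2 + (r+1) + 1 = r^3 + 5r^2 + 8r + 5.
This completes the inductive step, so f_k = k^3 + 2k^2 + k + 1 for all k ≥ 0.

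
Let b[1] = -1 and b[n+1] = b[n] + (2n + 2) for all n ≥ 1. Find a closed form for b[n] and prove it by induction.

Claim: b[n] = n^2 + n − 3.

Base case: b[1] = -1, and 1^2 + 1 − 3 = -1.
Assume b[j] = j^2 + j − 3.
Then b[j+1] = b[j] + (2j + 2) = (j^2 + j − 3) + (2j + 2) = j^2 + 3j − 1,
and (j+1)^2 + (j+1) − 3 = j^2 + 3j − 1.
This completes the inductive step, so b[n] = n^2 + n − 3 for all n ≥ 1.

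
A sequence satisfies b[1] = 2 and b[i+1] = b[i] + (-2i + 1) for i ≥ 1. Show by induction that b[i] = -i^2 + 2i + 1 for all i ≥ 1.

Base case: b[1] = 2, and -1^2 + 2·1 + 1 = 2.
Assume b[r] = -r^2 + 2r + 1.
Then b[r+1] = b[r] + (-2r + 1) = (-r^2 + 2r + 1) + (-2r + 1) = -r^2 + 2,
and -(r+1)^2 + 2·(r+1) + 1 = -r^2 + 2.
Hence b[i] = -i^2 + 2i + 1 for every i ≥ 1, by induction.

b[i] = -i^2 + 2i + 1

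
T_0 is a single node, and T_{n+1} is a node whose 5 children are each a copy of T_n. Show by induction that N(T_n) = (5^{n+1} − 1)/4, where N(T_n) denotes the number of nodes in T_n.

Base case: N(T_0) = 1, and (5^{0+1} − 1)/4 = 1.
Assume N(T_j) = (5^{j+1} − 1)/4.
Then N(T_{j+1}) = 1 + 5N(T_j) = 1 + 5·(5^{j+1} − 1)/4 = 1 + (5^{j+2} − 5)/4 = (4 + 5^{j+2} − 5)/4 = (5^{j+2} − 1)/4.
So the formula holds for j+1, and by induction N(T_n) = (5^{n+1} − 1)/4 for all n ≥ 0.

N(T_n) = (5^{n+1} − 1)/4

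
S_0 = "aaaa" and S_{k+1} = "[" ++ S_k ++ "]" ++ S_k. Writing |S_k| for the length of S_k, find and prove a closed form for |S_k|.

Claim: |S_k| = 6·2^k − 2.

Base case: |S_0| = 4, and 6·2^0 − 2 = 4.
Assume |S_j| = 6·2^j − 2.
Then |S_{j+1}| = 1 + |S_j| + 1 + |S_j| = 2|S_j| + 2 = 2(6·2^j − 2) + 2 = 6·2^{j+1} − 4 + 2 = 6·2^{j+1} − 2.
By induction, |S_k| = 6·2^k − 2 for all k ≥ 0.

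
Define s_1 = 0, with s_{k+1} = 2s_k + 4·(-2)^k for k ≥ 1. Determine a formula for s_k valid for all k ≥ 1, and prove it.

Claim: s_k = -2^k − (-2)^k.

Base case: s_1 = 0, and -2^1 − (-2)^1 = -2 + 2 = 0.
Assume s_j = -2^j − (-2)^j for some j ≥ 1.
Then s_{j+1} = 2s_j + 4·(-2)^j = 2·(-2^j − (-2)^j) + 4·(-2)^j = -2^{j+1} − 2·(-2)^j + 4·(-2)^j = -2^{j+1} + 2·(-2)^j = -2^{j+1} − (-2)^{j+1}.
This completes the inductive step, so s_k = -2^k − (-2)^k for all k ≥ 1.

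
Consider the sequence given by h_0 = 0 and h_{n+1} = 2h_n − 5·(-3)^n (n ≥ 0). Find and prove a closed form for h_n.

Claim: h_n = -2^n + (-3)^n.

Base case: h_0 = 0, and -2^0 + (-3)^0 = -1 + 1 = 0.
Assume h_j = -2^j + (-3)^j for some j ≥ 0.
Then h_{j+1} = 2h_j − 5·(-3)^j = 2·(-2^j + (-3)^j) − 5·(-3)^j = -2^{j+1} + 2·(-3)^j − 5·(-3)^j = -2^{j+1} − 3·(-3)^j = -2^{j+1} + (-3)^{j+1}.
Hence h_n = -2^n + (-3)^n for every n ≥ 0, by induction.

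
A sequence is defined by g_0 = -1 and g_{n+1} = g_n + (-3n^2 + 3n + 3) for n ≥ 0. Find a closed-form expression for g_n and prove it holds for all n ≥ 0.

Claim: g_n = -n^3 + 3n^2 + n − 1.

Base case: g_0 = -1, and -0^3 + 3·0^2 + 0 − 1 = -1.
Assume g_r = -r^3 + 3r^2 + r − 1.
Then g_{r+1} = g_r + (-3r^2 + 3r + 3) = (-r^3 + 3r^2 + r − 1) + (-3r^2 + 3r + 3) = -r^3 + 4r + 2,
and -(r+1)^3 + 3·(r+1)^2 + (r+1) − 1 = -r^3 + 4r + 2.
By induction, g_n = -n^3 + 3n^2 + n − 1 for all n ≥ 0.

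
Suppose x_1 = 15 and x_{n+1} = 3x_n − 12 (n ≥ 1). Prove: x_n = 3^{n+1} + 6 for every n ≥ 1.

Base case: x_1 = 15, and 3^{1+1} + 6 = 9 + 6 = 15.
Assume x_k = 3^{k+1} + 6 for some k ≥ 1.
Then x_{k+1} = 3x_k − 12 = 3·(3^{k+1} + 6) − 12 = 3^{k+2} + 18 − 12 = 3^{k+2} + 6.
By induction, x_n = 3^{n+1} + 6 for all n ≥ 1.

x_n = 3^{n+1} + 6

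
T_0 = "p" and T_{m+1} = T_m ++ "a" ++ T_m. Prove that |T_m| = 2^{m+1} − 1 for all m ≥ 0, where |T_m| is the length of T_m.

Base case: |T_0| = 1, and 2^{0+1} − 1 = 1.
Assume |T_r| = 2^{r+1} − 1.
Then |T_{r+1}| = |T_r| + 1 + |T_r| = 2|T_r| + 1 = 2(2^{r+1} − 1) + 1 = 2^{r+2} − 2 + 1 = 2^{r+2} − 1.
Hence |T_m| = 2^{m+1} − 1 for every m ≥ 0, by induction.

|T_m| = 2^{m+1} − 1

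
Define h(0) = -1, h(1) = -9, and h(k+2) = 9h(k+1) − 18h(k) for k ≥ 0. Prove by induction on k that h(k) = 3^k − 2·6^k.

Base cases: h(0) = -1 and 3^0 − 2·6^0 = -1; h(1) = -9 and 3^1 − 2·6^1 = -9.
Assume h(j) = 3^j − 2·6^j for all 0 ≤ j ≤ r, where r ≥ 1.
Then h(r+1) = 9h(r) − 18h(r−1) = 9·(3^r − 2·6^r) − 18·(3^{r−1} − 2·6^{r−1}) = (9·3 − 18)3^{r−1} − 2·(9·6 − 18)6^{r−1} = 9·3^{r−1} − 72·6^{r−1} = 3^{r+1} − 2·6^{r+1}.
This completes the inductive step, so h(k) = 3^k − 2·6^k for all k ≥ 0.

h(k) = 3^k − 2·6^k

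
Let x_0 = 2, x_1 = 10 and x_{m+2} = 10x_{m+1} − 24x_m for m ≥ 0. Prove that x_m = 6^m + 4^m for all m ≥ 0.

Base cases: x_0 = 2 and 6^0 + 4^0 = 2; x_1 = 10 and 6^1 + 4^1 = 10.
Assume x_j = 6^j + 4^j for all 0 ≤ j ≤ r, where r ≥ 1.
Then x_{r+1} = 10x_r − 24x_{r−1} = 10·(6^r + 4^r) − 24·(6^{r−1} + 4^{r−1}) = (10·6 − 24)6^{r−1} + (10·4 − 24)4^{r−1} = 36·6^{r−1} + 16·4^{r−1} = 6^{r+1} + 4^{r+1}.
Hence x_m = 6^m + 4^m for every m ≥ 0, by strong induction.

x_m = 6^m + 4^m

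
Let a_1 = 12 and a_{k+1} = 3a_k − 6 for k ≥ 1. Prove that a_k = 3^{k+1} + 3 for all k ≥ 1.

Base case: a_1 = 12, and 3^{1+1} + 3 = 9 + 3 = 12.
Assume a_m = 3^{m+1} + 3 for some m ≥ 1.
Then a_{m+1} = 3a_m − 6 = 3·(3^{m+1} + 3) − 6 = 3^{m+2} + 9 − 6 = 3^{m+2} + 3.
This completes the inductive step, so a_k = 3^{k+1} + 3 for all k ≥ 1.

a_k = 3^{k+1} + 3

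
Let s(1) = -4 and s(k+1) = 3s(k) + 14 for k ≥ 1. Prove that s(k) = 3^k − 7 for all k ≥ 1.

Base case: s(1) = -4, and 3^1 − 7 = 3 − 7 = -4.
Assume s(m) = 3^m − 7 for some m ≥ 1.
Then s(m+1) = 3s(m) + 14 = 3·(3^m − 7) + 14 = 3^{m+1} − 21 + 14 = 3^{m+1} − 7.
Hence s(k) = 3^k − 7 for every k ≥ 1, by induction.

s(k) = 3^k − 7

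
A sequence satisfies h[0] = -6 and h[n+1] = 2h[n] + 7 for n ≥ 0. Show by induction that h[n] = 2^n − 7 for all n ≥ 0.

Base case: h[0] = -6, and 2^0 − 7 = 1 − 7 = -6.
Assume h[k] = 2^k − 7 for some k ≥ 0.
Then h[k+1] = 2h[k] + 7 = 2·(2^k − 7) + 7 = 2^{k+1} − 14 + 7 = 2^{k+1} − 7.
This completes the inductive step, so h[n] = 2^n − 7 for all n ≥ 0.

h[n] = 2^n − 7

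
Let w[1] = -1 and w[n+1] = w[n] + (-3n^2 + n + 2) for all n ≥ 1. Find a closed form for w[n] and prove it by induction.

Claim: w[n] = -n^3 + 2n^2 + n − 3.

Base case: w[1] = -1, and -1^3 + 2·1^2 + 1 − 3 = -1.
Assume w[m] = -m^3 + 2m^2 + m − 3.
Then w[m+1] = w[m] + (-3m^2 + m + 2) = (-m^3 + 2m^2 + m − 3) + (-3m^2 + m + 2) = -m^3 − m^2 + 2m − 1,
and -(m+1)^3 + 2·(m+1)^2 + (m+1) − 3 = -m^3 − m^2 + 2m − 1.
This completes the inductive step, so w[n] = -n^3 + 2n^2 + n − 3 for all n ≥ 1.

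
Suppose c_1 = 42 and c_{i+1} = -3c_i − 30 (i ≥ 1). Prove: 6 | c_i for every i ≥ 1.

Base case: c_1 = 42 = 6·7, so 6 | c_1.
Assume 6 | c_r, so c_r = 6t for some integer t.
Then c_{r+1} = -3c_r − 30 = -3·(6t) − 30 = 6(-3t − 5), so 6 | c_{r+1}.
This completes the inductive step, so 6 | c_i for all i ≥ 1.

6 | c_i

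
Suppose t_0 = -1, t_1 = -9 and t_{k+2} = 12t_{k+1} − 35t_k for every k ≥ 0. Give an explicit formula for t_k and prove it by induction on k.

Claim: t_k = 5^k − 2·7^k.

Base cases: t_0 = -1 and 5^0 − 2·7^0 = -1; t_1 = -9 and 5^1 − 2·7^1 = -9.
Assume t_i = 5^i − 2·7^i for all 0 ≤ i ≤ j, where j ≥ 1.
Then t_{j+1} = 12t_j − 35t_{j−1} = 12·(5^j − 2·7^j) − 35·(5^{j−1} − 2·7^{j−1}) = (12·5 − 35)5^{j−1} − 2·(12·7 − 35)7^{j−1} = 25·5^{j−1} − 98·7^{j−1} = 5^{j+1} − 2·7^{j+1}.
By strong induction, t_k = 5^k − 2·7^k for all k ≥ 0.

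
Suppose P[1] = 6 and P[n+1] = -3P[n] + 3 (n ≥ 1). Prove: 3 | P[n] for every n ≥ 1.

Base case: P[1] = 6 = 3·2, so 3 | P[1].
Assume 3 | P[j], so P[j] = 3t for some integer t.
Then P[j+1] = -3P[j] + 3 = -3·(3t) + 3 = 3(-3t + 1), so 3 | P[j+1].
So the property holds for j+1, and by induction 3 | P[n] for all n ≥ 1.

3 | P[n]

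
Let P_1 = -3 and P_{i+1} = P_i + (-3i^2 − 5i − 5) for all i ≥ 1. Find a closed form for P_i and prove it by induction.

Claim: P_i = -i^3 − i^2 − 3i + 2.

Base case: P_1 = -3, and -1^3 − 1^2 − 3·1 + 2 = -3.
Assume P_r = -r^3 − r^2 − 3r + 2.
Then P_{r+1} = P_r + (-3r^2 − 5r − 5) = (-r^3 − r^2 − 3r + 2) + (-3r^2 − 5r − 5) = -r^3 − 4r^2 − 8r − 3,
and -(r+1)^3 − (r+1)^2 − 3·(r+1) + 2 = -r^3 − 4r^2 − 8r − 3.
Hence P_i = -i^3 − i^2 − 3i + 2 for every i ≥ 1, by induction.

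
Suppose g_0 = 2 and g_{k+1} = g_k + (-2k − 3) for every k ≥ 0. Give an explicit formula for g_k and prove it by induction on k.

Claim: g_k = -k^2 − 2k + 2.

Base case: g_0 = 2, and -0^2 − 2·0 + 2 = 2.
Assume g_j = -j^2 − 2j + 2.
Then g_{j+1} = g_j + (-2j − 3) = (-j^2 − 2j + 2) + (-2j − 3) = -j^2 − 4j − 1,
and -(j+1)^2 − 2·(j+1) + 2 = -j^2 − 4j − 1.
Hence g_k = -k^2 − 2k + 2 for every k ≥ 0, by induction.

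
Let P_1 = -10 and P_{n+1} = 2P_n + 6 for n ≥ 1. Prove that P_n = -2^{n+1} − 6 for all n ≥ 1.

Base case: P_1 = -10, and -2^{1+1} − 6 = -4 − 6 = -10.
Assume P_j = -2^{j+1} − 6 for some j ≥ 1.
Then P_{j+1} = 2P_j + 6 = 2·(-2^{j+1} − 6) + 6 = -2^{j+2} − 12 + 6 = -2^{j+2} − 6.
This completes the inductive step, so P_n = -2^{n+1} − 6 for all n ≥ 1.

P_n = -2^{n+1} − 6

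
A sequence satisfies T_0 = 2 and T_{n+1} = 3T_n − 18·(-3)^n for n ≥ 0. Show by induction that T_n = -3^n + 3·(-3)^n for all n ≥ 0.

Base case: T_0 = 2, and -3^0 + 3·(-3)^0 = -1 + 3 = 2.
Assume T_k = -3^k + 3·(-3)^k for some k ≥ 0.
Then T_{k+1} = 3T_k − 18·(-3)^k = 3·(-3^k + 3·(-3)^k) − 18·(-3)^k = -3^{k+1} + 9·(-3)^k − 18·(-3)^k = -3^{k+1} − 9·(-3)^k = -3^{k+1} + 3·(-3)^{k+1}.
So the formula holds for k+1, and by induction T_n = -3^n + 3·(-3)^n for all n ≥ 0.

T_n = -3^n + 3·(-3)^n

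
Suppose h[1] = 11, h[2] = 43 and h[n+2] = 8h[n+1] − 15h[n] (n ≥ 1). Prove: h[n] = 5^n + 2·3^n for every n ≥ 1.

Base cases: h[1] = 11 and 5^1 + 2·3^1 = 11; h[2] = 43 and 5^2 + 2·3^2 = 43.
Assume h[i] = 5^i + 2·3^i for all 1 ≤ i ≤ j, where j ≥ 2.
Then h[j+1] = 8h[j] − 15h[j−1] = 8·(5^j + 2·3^j) − 15·(5^{j−1} + 2·3^{j−1}) = (8·5 − 15)5^{j−1} + 2·(8·3 − 15)3^{j−1} = 25·5^{j−1} + 18·3^{j−1} = 5^{j+1} + 2·3^{j+1}.
This completes the inductive step, so h[n] = 5^n + 2·3^n for all n ≥ 1.

h[n] = 5^n + 2·3^n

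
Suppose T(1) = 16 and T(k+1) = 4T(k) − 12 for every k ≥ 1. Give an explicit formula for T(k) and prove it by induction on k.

Claim: T(k) = 3·4^k + 4.

Base case: T(1) = 16, and 3·4^1 + 4 = 12 + 4 = 16.
Assume T(j) = 3·4^j + 4 for some j ≥ 1.
Then T(j+1) = 4T(j) − 12 = 4·(3·4^j + 4) − 12 = 12·4^j + 16 − 12 = 3·4^{j+1} + 4.
So the formula holds for j+1, and by induction T(k) = 3·4^k + 4 for all k ≥ 1.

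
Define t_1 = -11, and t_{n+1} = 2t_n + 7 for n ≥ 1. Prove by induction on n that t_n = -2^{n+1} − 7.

Base case: t_1 = -11, and -2^{1+1} − 7 = -4 − 7 = -11.
Assume t_j = -2^{j+1} − 7 for some j ≥ 1.
Then t_{j+1} = 2t_j + 7 = 2·(-2^{j+1} − 7) + 7 = -2^{j+2} − 14 + 7 = -2^{j+2} − 7.
By induction, t_n = -2^{n+1} − 7 for all n ≥ 1.

t_n = -2^{n+1} − 7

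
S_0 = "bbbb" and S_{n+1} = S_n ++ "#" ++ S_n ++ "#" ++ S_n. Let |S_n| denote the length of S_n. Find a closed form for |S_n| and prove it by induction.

Claim: |S_n| = 5·3^n − 1.

Base case: |S_0| = 4, and 5·3^0 − 1 = 4.
Assume |S_r| = 5·3^r − 1.
Then |S_{r+1}| = 3|S_r| + 2 = 3(5·3^r − 1) + 2 = 5·3^{r+1} − 3 + 2 = 5·3^{r+1} − 1.
By induction, |S_n| = 5·3^n − 1 for all n ≥ 0.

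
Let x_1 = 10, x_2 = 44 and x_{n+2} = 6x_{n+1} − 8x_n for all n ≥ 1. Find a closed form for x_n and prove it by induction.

Claim: x_n = 3·4^n − 2^n.

Base cases: x_1 = 10 and 3·4^1 − 2^1 = 10; x_2 = 44 and 3·4^2 − 2^2 = 44.
Assume x_j = 3·4^j − 2^j for all 1 ≤ j ≤ r, where r ≥ 2.
Then x_{r+1} = 6x_r − 8x_{r−1} = 6·(3·4^r − 2^r) − 8·(3·4^{r−1} − 2^{r−1}) = 3·(6·4 − 8)4^{r−1} − (6·2 − 8)2^{r−1} = 48·4^{r−1} − 4·2^{r−1} = 3·4^{r+1} − 2^{r+1}.
So the formula holds for r+1, and by strong induction x_n = 3·4^n − 2^n for all n ≥ 1.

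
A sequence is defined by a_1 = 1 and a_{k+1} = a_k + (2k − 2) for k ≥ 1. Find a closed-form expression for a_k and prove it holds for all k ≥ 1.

Claim: a_k = k^2 − 3k + 3.

Base case: a_1 = 1, and 1^2 − 3·1 + 3 = 1.
Assume a_r = r^2 − 3r + 3.
Then a_{r+1} = a_r + (2r − 2) = (r^2 − 3r + 3) + (2r − 2) = r^2 − r + 1,
and (r+1)^2 − 3·(r+1) + 3 = r^2 − r + 1.
This completes the inductive step, so a_k = k^2 − 3k + 3 for all k ≥ 1.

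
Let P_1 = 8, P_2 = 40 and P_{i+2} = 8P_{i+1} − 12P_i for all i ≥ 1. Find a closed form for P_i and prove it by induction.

Claim: P_i = 6^i + 2^i.

Base cases: P_1 = 8 and 6^1 + 2^1 = 8; P_2 = 40 and 6^2 + 2^2 = 40.
Assume P_j = 6^j + 2^j for all 1 ≤ j ≤ m, where m ≥ 2.
Then P_{m+1} = 8P_m − 12P_{m−1} = 8·(6^m + 2^m) − 12·(6^{m−1} + 2^{m−1}) = (8·6 − 12)6^{m−1} + (8·2 − 12)2^{m−1} = 36·6^{m−1} + 4·2^{m−1} = 6^{m+1} + 2^{m+1}.
Hence P_i = 6^i + 2^i for every i ≥ 1, by strong induction.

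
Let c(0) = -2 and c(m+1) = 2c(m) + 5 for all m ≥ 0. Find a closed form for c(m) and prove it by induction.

Claim: c(m) = 3·2^m − 5.

Base case: c(0) = -2, and 3·2^0 − 5 = 3 − 5 = -2.
Assume c(k) = 3·2^k − 5 for some k ≥ 0.
Then c(k+1) = 2c(k) + 5 = 2·(3·2^k − 5) + 5 = 6·2^k − 10 + 5 = 3·2^{k+1} − 5.
Hence c(m) = 3·2^m − 5 for every m ≥ 0, by induction.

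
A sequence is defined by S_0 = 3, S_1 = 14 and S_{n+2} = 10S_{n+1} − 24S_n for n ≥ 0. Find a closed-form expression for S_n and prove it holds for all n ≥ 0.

Claim: S_n = 2·4^n + 6^n.

Base cases: S_0 = 3 and 2·4^0 + 6^0 = 3; S_1 = 14 and 2·4^1 + 6^1 = 14.
Assume S_j = 2·4^j + 6^j for all 0 ≤ j ≤ r, where r ≥ 1.
Then S_{r+1} = 10S_r − 24S_{r−1} = 10·(2·4^r + 6^r) − 24·(2·4^{r−1} + 6^{r−1}) = 2·(10·4 − 24)4^{r−1} + (10·6 − 24)6^{r−1} = 32·4^{r−1} + 36·6^{r−1} = 2·4^{r+1} + 6^{r+1}.
This completes the inductive step, so S_n = 2·4^n + 6^n for all n ≥ 0.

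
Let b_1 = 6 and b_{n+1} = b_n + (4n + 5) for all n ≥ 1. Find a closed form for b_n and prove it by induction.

Claim: b_n = 2n^2 + 3n + 1.

Base case: b_1 = 6, and 2·1^2 + 3·1 + 1 = 6.
Assume b_r = 2r^2 + 3r + 1.
Then b_{r+1} = b_r + (4r + 5) = (2r^2 + 3r + 1) + (4r + 5) = 2r^2 + 7r + 6,
and 2·(r+1)^2 + 3·(r+1) + 1 = 2r^2 + 7r + 6.
This completes the inductive step, so b_n = 2n^2 + 3n + 1 for all n ≥ 1.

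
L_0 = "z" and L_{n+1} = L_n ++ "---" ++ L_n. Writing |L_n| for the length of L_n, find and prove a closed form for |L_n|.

Claim: |L_n| = 2^{n+2} − 3.

Base case: |L_0| = 1, and 2^{0+2} − 3 = 1.
Assume |L_j| = 2^{j+2} − 3.
Then |L_{j+1}| = |L_j| + 3 + |L_j| = 2|L_j| + 3 = 2(2^{j+2} − 3) + 3 = 2^{j+3} − 6 + 3 = 2^{j+3} − 3.
So the formula holds for j+1, and by induction |L_n| = 2^{n+2} − 3 for all n ≥ 0.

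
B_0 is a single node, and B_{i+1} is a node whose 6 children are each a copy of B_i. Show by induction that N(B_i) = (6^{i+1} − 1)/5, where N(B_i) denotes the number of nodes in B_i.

Base case: N(B_0) = 1, and (6^{0+1} − 1)/5 = 1.
Assume N(B_j) = (6^{j+1} − 1)/5.
Then N(B_{j+1}) = 1 + 6N(B_j) = 1 + 6·(6^{j+1} − 1)/5 = 1 + (6^{j+2} − 6)/5 = (5 + 6^{j+2} − 6)/5 = (6^{j+2} − 1)/5.
By induction, N(B_i) = (6^{i+1} − 1)/5 for all i ≥ 0.

N(B_i) = (6^{i+1} − 1)/5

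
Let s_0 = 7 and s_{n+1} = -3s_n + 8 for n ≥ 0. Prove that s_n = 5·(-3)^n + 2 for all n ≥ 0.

Base case: s_0 = 7, and 5·(-3)^0 + 2 = 5 + 2 = 7.
Assume s_r = 5·(-3)^r + 2 for some r ≥ 0.
Then s_{r+1} = -3s_r + 8 = -3·(5·(-3)^r + 2) + 8 = -15·(-3)^r − 6 + 8 = 5·(-3)^{r+1} + 2.
This completes the inductive step, so s_n = 5·(-3)^n + 2 for all n ≥ 0.

s_n = 5·(-3)^n + 2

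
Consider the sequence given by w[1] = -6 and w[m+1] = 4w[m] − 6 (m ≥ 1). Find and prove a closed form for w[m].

Claim: w[m] = -2·4^m + 2.

Base case: w[1] = -6, and -2·4^1 + 2 = -8 + 2 = -6.
Assume w[k] = -2·4^k + 2 for some k ≥ 1.
Then w[k+1] = 4w[k] − 6 = 4·(-2·4^k + 2) − 6 = -8·4^k + 8 − 6 = -2·4^{k+1} + 2.
This completes the inductive step, so w[m] = -2·4^m + 2 for all m ≥ 1.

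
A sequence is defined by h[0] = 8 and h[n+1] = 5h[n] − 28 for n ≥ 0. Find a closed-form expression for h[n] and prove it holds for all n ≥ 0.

Claim: h[n] = 5^n + 7.

Base case: h[0] = 8, and 5^0 + 7 = 1 + 7 = 8.
Assume h[j] = 5^j + 7 for some j ≥ 0.
Then h[j+1] = 5h[j] − 28 = 5·(5^j + 7) − 28 = 5^{j+1} + 35 − 28 = 5^{j+1} + 7.
By induction, h[n] = 5^n + 7 for all n ≥ 0.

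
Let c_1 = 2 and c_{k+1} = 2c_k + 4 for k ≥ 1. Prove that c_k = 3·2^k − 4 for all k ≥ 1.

Base case: c_1 = 2, and 3·2^1 − 4 = 6 − 4 = 2.
Assume c_j = 3·2^j − 4 for some j ≥ 1.
Then c_{j+1} = 2c_j + 4 = 2·(3·2^j − 4) + 4 = 6·2^j − 8 + 4 = 3·2^{j+1} − 4.
Hence c_k = 3·2^k − 4 for every k ≥ 1, by induction.

c_k = 3·2^k − 4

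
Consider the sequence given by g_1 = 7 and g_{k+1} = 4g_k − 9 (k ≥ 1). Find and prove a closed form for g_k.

Claim: g_k = 4^k + 3.

Base case: g_1 = 7, and 4^1 + 3 = 4 + 3 = 7.
Assume g_m = 4^m + 3 for some m ≥ 1.
Then g_{m+1} = 4g_m − 9 = 4·(4^m + 3) − 9 = 4^{m+1} + 12 − 9 = 4^{m+1} + 3.
Hence g_k = 4^k + 3 for every k ≥ 1, by induction.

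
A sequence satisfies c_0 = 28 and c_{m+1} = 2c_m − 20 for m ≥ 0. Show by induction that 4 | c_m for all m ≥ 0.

Base case: c_0 = 28 = 4·7, so 4 | c_0.
Assume 4 | c_j, so c_j = 4t for some integer t.
Then c_{j+1} = 2c_j − 20 = 2·(4t) − 20 = 4(2t − 5), so 4 | c_{j+1}.
This completes the inductive step, so 4 | c_m for all m ≥ 0.

4 | c_m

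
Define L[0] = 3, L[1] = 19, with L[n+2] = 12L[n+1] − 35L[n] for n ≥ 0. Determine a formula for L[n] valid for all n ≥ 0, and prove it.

Claim: L[n] = 5^n + 2·7^n.

Base cases: L[0] = 3 and 5^0 + 2·7^0 = 3; L[1] = 19 and 5^1 + 2·7^1 = 19.
Assume L[j] = 5^j + 2·7^j for all 0 ≤ j ≤ k, where k ≥ 1.
Then L[k+1] = 12L[k] − 35L[k−1] = 12·(5^k + 2·7^k) − 35·(5^{k−1} + 2·7^{k−1}) = (12·5 − 35)5^{k−1} + 2·(12·7 − 35)7^{k−1} = 25·5^{k−1} + 98·7^{k−1} = 5^{k+1} + 2·7^{k+1}.
By strong induction, L[n] = 5^n + 2·7^n for all n ≥ 0.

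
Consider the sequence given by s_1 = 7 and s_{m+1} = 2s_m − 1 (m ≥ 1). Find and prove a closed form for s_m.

Claim: s_m = 3·2^m + 1.

Base case: s_1 = 7, and 3·2^1 + 1 = 6 + 1 = 7.
Assume s_j = 3·2^j + 1 for some j ≥ 1.
Then s_{j+1} = 2s_j − 1 = 2·(3·2^j + 1) − 1 = 6·2^j + 2 − 1 = 3·2^{j+1} + 1.
By induction, s_m = 3·2^m + 1 for all m ≥ 1.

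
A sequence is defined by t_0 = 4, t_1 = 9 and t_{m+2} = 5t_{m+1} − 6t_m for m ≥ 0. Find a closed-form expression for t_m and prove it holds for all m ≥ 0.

Claim: t_m = 3·2^m + 3^m.

Base cases: t_0 = 4 and 3·2^0 + 3^0 = 4; t_1 = 9 and 3·2^1 + 3^1 = 9.
Assume t_j = 3·2^j + 3^j for all 0 ≤ j ≤ r, where r ≥ 1.
Then t_{r+1} = 5t_r − 6t_{r−1} = 5·(3·2^r + 3^r) − 6·(3·2^{r−1} + 3^{r−1}) = 3·(5·2 − 6)2^{r−1} + (5·3 − 6)3^{r−1} = 12·2^{r−1} + 9·3^{r−1} = 3·2^{r+1} + 3^{r+1}.
So the formula holds for r+1, and by strong induction t_m = 3·2^m + 3^m for all m ≥ 0.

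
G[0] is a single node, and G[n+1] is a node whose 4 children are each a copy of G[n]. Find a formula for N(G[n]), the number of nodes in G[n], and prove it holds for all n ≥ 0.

Claim: N(G[n]) = (4^{n+1} − 1)/3.

Base case: N(G[0]) = 1, and (4^{0+1} − 1)/3 = 1.
Assume N(G[j]) = (4^{j+1} − 1)/3.
Then N(G[j+1]) = 1 + 4N(G[j]) = 1 + 4·(4^{j+1} − 1)/3 = 1 + (4^{j+2} − 4)/3 = (3 + 4^{j+2} − 4)/3 = (4^{j+2} − 1)/3.
By induction, N(G[n]) = (4^{n+1} − 1)/3 for all n ≥ 0.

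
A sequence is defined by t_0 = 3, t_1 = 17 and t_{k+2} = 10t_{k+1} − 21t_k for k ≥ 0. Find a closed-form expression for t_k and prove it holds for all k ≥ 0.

Claim: t_k = 3^k + 2·7^k.

Base cases: t_0 = 3 and 3^0 + 2·7^0 = 3; t_1 = 17 and 3^1 + 2·7^1 = 17.
Assume t_i = 3^i + 2·7^i for all 0 ≤ i ≤ j, where j ≥ 1.
Then t_{j+1} = 10t_j − 21t_{j−1} = 10·(3^j + 2·7^j) − 21·(3^{j−1} + 2·7^{j−1}) = (10·3 − 21)3^{j−1} + 2·(10·7 − 21)7^{j−1} = 9·3^{j−1} + 98·7^{j−1} = 3^{j+1} + 2·7^{j+1}.
By strong induction, t_k = 3^k + 2·7^k for all k ≥ 0.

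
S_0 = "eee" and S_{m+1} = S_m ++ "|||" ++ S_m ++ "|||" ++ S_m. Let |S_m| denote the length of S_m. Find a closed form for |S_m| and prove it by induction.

Claim: |S_m| = 6·3^m − 3.

Base case: |S_0| = 3, and 6·3^0 − 3 = 3.
Assume |S_k| = 6·3^k − 3.
Then |S_{k+1}| = 3|S_k| + 6 = 3(6·3^k − 3) + 6 = 6·3^{k+1} − 9 + 6 = 6·3^{k+1} − 3.
This completes the inductive step, so |S_m| = 6·3^m − 3 for all m ≥ 0.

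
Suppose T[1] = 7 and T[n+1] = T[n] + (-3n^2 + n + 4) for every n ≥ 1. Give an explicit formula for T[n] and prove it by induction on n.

Claim: T[n] = -n^3 + 2n^2 + 3n + 3.

Base case: T[1] = 7, and -1^3 + 2·1^2 + 3·1 + 3 = 7.
Assume T[m] = -m^3 + 2m^2 + 3m + 3.
Then T[m+1] = T[m] + (-3m^2 + m + 4) = (-m^3 + 2m^2 + 3m + 3) + (-3m^2 + m + 4) = -m^3 − m^2 + 4m + 7,
and -(m+1)^3 + 2·(m+1)^2 + 3·(m+1) + 3 = -m^3 − m^2 + 4m + 7.
Hence T[n] = -n^3 + 2n^2 + 3n + 3 for every n ≥ 1, by induction.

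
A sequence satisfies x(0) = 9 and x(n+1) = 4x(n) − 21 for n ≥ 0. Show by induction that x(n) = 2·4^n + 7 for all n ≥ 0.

Base case: x(0) = 9, and 2·4^0 + 7 = 2 + 7 = 9.
Assume x(r) = 2·4^r + 7 for some r ≥ 0.
Then x(r+1) = 4x(r) − 21 = 4·(2·4^r + 7) − 21 = 8·4^r + 28 − 21 = 2·4^{r+1} + 7.
By induction, x(n) = 2·4^n + 7 for all n ≥ 0.

x(n) = 2·4^n + 7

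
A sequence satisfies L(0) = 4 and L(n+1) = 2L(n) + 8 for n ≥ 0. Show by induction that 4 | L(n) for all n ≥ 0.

Base case: L(0) = 4 = 4·1, so 4 | L(0).
Assume 4 | L(j), so L(j) = 4t for some integer t.
Then L(j+1) = 2L(j) + 8 = 2·(4t) + 8 = 4(2t + 2), so 4 | L(j+1).
By induction, 4 | L(n) for all n ≥ 0.

4 | L(n)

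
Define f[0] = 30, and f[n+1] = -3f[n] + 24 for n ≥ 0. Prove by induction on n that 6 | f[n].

Base case: f[0] = 30 = 6·5, so 6 | f[0].
Assume 6 | f[m], so f[m] = 6t for some integer t.
Then f[m+1] = -3f[m] + 24 = -3·(6t) + 24 = 6(-3t + 4), so 6 | f[m+1].
By induction, 6 | f[n] for all n ≥ 0.

6 | f[n]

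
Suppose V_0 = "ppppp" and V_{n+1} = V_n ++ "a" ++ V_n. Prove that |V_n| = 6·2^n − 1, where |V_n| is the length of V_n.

Base case: |V_0| = 5, and 6·2^0 − 1 = 5.
Assume |V_r| = 6·2^r − 1.
Then |V_{r+1}| = |V_r| + 1 + |V_r| = 2|V_r| + 1 = 2(6·2^r − 1) + 1 = 6·2^{r+1} − 2 + 1 = 6·2^{r+1} − 1.
By induction, |V_n| = 6·2^n − 1 for all n ≥ 0.

|V_n| = 6·2^n − 1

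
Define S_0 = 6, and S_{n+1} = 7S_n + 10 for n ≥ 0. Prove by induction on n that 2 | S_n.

Base case: S_0 = 6 = 2·3, so 2 | S_0.
Assume 2 | S_k, so S_k = 2t for some integer t.
Then S_{k+1} = 7S_k + 10 = 7·(2t) + 10 = 2(7t + 5), so 2 | S_{k+1}.
Hence 2 | S_n for every n ≥ 0, by induction.

2 | S_n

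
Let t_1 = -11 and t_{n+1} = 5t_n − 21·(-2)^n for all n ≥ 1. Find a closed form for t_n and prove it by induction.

Claim: t_n = -5^n + 3·(-2)^n.

Base case: t_1 = -11, and -5^1 + 3·(-2)^1 = -5 − 6 = -11.
Assume t_k = -5^k + 3·(-2)^k for some k ≥ 1.
Then t_{k+1} = 5t_k − 21·(-2)^k = 5·(-5^k + 3·(-2)^k) − 21·(-2)^k = -5^{k+1} + 15·(-2)^k − 21·(-2)^k = -5^{k+1} − 6·(-2)^k = -5^{k+1} + 3·(-2)^{k+1}.
So the formula holds for k+1, and by induction t_n = -5^n + 3·(-2)^n for all n ≥ 1.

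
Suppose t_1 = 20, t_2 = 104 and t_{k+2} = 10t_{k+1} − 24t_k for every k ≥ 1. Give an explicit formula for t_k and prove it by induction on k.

Claim: t_k = 2·4^k + 2·6^k.

Base cases: t_1 = 20 and 2·4^1 + 2·6^1 = 20; t_2 = 104 and 2·4^2 + 2·6^2 = 104.
Assume t_i = 2·4^i + 2·6^i for all 1 ≤ i ≤ j, where j ≥ 2.
Then t_{j+1} = 10t_j − 24t_{j−1} = 10·(2·4^j + 2·6^j) − 24·(2·4^{j−1} + 2·6^{j−1}) = 2·(10·4 − 24)4^{j−1} + 2·(10·6 − 24)6^{j−1} = 32·4^{j−1} + 72·6^{j−1} = 2·4^{j+1} + 2·6^{j+1}.
Hence t_k = 2·4^k + 2·6^k for every k ≥ 1, by strong induction.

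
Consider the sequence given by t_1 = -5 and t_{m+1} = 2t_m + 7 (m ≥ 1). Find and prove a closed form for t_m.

Claim: t_m = 2^m − 7.

Base case: t_1 = -5, and 2^1 − 7 = 2 − 7 = -5.
Assume t_r = 2^r − 7 for some r ≥ 1.
Then t_{r+1} = 2t_r + 7 = 2·(2^r − 7) + 7 = 2^{r+1} − 14 + 7 = 2^{r+1} − 7.
Hence t_m = 2^m − 7 for every m ≥ 1, by induction.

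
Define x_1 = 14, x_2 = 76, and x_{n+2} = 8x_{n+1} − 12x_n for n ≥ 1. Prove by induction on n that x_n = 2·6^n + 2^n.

Base cases: x_1 = 14 and 2·6^1 + 2^1 = 14; x_2 = 76 and 2·6^2 + 2^2 = 76.
Assume x_j = 2·6^j + 2^j for all 1 ≤ j ≤ r, where r ≥ 2.
Then x_{r+1} = 8x_r − 12x_{r−1} = 8·(2·6^r + 2^r) − 12·(2·6^{r−1} + 2^{r−1}) = 2·(8·6 − 12)6^{r−1} + (8·2 − 12)2^{r−1} = 72·6^{r−1} + 4·2^{r−1} = 2·6^{r+1} + 2^{r+1}.
Hence x_n = 2·6^n + 2^n for every n ≥ 1, by strong induction.

x_n = 2·6^n + 2^n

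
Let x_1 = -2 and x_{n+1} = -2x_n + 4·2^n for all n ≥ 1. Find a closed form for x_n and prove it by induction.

Claim: x_n = 2·(-2)^n + 2^n.

Base case: x_1 = -2, and 2·(-2)^1 + 2^1 = -4 + 2 = -2.
Assume x_j = 2·(-2)^j + 2^j for some j ≥ 1.
Then x_{j+1} = -2x_j + 4·2^j = -2·(2·(-2)^j + 2^j) + 4·2^j = 2·(-2)^{j+1} − 2·2^j + 4·2^j = 2·(-2)^{j+1} + 2·2^j = 2·(-2)^{j+1} + 2^{j+1}.
This completes the inductive step, so x_n = 2·(-2)^n + 2^n for all n ≥ 1.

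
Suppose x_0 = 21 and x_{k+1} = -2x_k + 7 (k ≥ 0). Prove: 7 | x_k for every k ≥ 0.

Base case: x_0 = 21 = 7·3, so 7 | x_0.
Assume 7 | x_m, so x_m = 7t for some integer t.
Then x_{m+1} = -2x_m + 7 = -2·(7t) + 7 = 7(-2t + 1), so 7 | x_{m+1}.
This completes the inductive step, so 7 | x_k for all k ≥ 0.

7 | x_k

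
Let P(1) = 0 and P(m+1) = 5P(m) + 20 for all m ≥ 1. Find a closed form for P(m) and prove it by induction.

Claim: P(m) = 5^m − 5.

Base case: P(1) = 0, and 5^1 − 5 = 5 − 5 = 0.
Assume P(k) = 5^k − 5 for some k ≥ 1.
Then P(k+1) = 5P(k) + 20 = 5·(5^k − 5) + 20 = 5^{k+1} − 25 + 20 = 5^{k+1} − 5.
This completes the inductive step, so P(m) = 5^m − 5 for all m ≥ 1.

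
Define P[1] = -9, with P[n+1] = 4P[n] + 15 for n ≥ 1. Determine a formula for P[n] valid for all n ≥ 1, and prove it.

Claim: P[n] = -4^n − 5.

Base case: P[1] = -9, and -4^1 − 5 = -4 − 5 = -9.
Assume P[j] = -4^j − 5 for some j ≥ 1.
Then P[j+1] = 4P[j] + 15 = 4·(-4^j − 5) + 15 = -4^{j+1} − 20 + 15 = -4^{j+1} − 5.
This completes the inductive step, so P[n] = -4^n − 5 for all n ≥ 1.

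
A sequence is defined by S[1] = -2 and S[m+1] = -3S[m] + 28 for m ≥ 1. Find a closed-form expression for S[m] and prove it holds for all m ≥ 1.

Claim: S[m] = 3·(-3)^m + 7.

Base case: S[1] = -2, and 3·(-3)^1 + 7 = -9 + 7 = -2.
Assume S[j] = 3·(-3)^j + 7 for some j ≥ 1.
Then S[j+1] = -3S[j] + 28 = -3·(3·(-3)^j + 7) + 28 = -9·(-3)^j − 21 + 28 = 3·(-3)^{j+1} + 7.
This completes the inductive step, so S[m] = 3·(-3)^m + 7 for all m ≥ 1.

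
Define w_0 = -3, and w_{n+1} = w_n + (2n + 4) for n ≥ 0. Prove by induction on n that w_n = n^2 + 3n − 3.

Base case: w_0 = -3, and 0^2 + 3·0 − 3 = -3.
Assume w_m = m^2 + 3m − 3.
Then w_{m+1} = w_m + (2m + 4) = (m^2 + 3m − 3) + (2m + 4) = m^2 + 5m + 1,
and (m+1)^2 + 3·(m+1) − 3 = m^2 + 5m + 1.
By induction, w_n = n^2 + 3n − 3 for all n ≥ 0.

w_n = n^2 + 3n − 3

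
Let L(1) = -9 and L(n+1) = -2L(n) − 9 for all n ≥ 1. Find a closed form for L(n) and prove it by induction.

Claim: L(n) = 3·(-2)^n − 3.

Base case: L(1) = -9, and 3·(-2)^1 − 3 = -6 − 3 = -9.
Assume L(r) = 3·(-2)^r − 3 for some r ≥ 1.
Then L(r+1) = -2L(r) − 9 = -2·(3·(-2)^r − 3) − 9 = -6·(-2)^r + 6 − 9 = 3·(-2)^{r+1} − 3.
Hence L(n) = 3·(-2)^n − 3 for every n ≥ 1, by induction.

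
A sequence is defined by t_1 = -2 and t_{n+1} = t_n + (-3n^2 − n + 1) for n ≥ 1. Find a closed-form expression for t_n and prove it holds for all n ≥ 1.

Claim: t_n = -n^3 + n^2 + n − 3.

Base case: t_1 = -2, and -1^3 + 1^2 + 1 − 3 = -2.
Assume t_m = -m^3 + m^2 + m − 3.
Then t_{m+1} = t_m + (-3m^2 − m + 1) = (-m^3 + m^2 + m − 3) + (-3m^2 − m + 1) = -m^3 − 2m^2 − 2,
and -(m+1)^3 + (m+1)^2 + (m+1) − 3 = -m^3 − 2m^2 − 2.
Hence t_n = -n^3 + n^2 + n − 3 for every n ≥ 1, by induction.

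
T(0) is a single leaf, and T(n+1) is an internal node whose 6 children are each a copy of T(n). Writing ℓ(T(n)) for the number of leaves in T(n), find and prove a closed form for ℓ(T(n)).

Claim: ℓ(T(n)) = 6^n.

Base case: ℓ(T(0)) = 1, and 6^0 = 1.
Assume ℓ(T(r)) = 6^r.
Then ℓ(T(r+1)) = 6·ℓ(T(r)) = 6·6^r = 6^{r+1}.
By induction, ℓ(T(n)) = 6^n for all n ≥ 0.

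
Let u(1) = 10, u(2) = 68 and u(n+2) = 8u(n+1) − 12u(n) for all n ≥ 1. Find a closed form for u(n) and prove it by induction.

Claim: u(n) = 2·6^n − 2^n.

Base cases: u(1) = 10 and 2·6^1 − 2^1 = 10; u(2) = 68 and 2·6^2 − 2^2 = 68.
Assume u(j) = 2·6^j − 2^j for all 1 ≤ j ≤ m, where m ≥ 2.
Then u(m+1) = 8u(m) − 12u(m−1) = 8·(2·6^m − 2^m) − 12·(2·6^{m−1} − 2^{m−1}) = 2·(8·6 − 12)6^{m−1} − (8·2 − 12)2^{m−1} = 72·6^{m−1} − 4·2^{m−1} = 2·6^{m+1} − 2^{m+1}.
Hence u(n) = 2·6^n − 2^n for every n ≥ 1, by strong induction.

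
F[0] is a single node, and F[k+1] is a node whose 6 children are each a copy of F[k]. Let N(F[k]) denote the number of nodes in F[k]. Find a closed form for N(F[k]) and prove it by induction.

Claim: N(F[k]) = (6^{k+1} − 1)/5.

Base case: N(F[0]) = 1, and (6^{0+1} − 1)/5 = 1.
Assume N(F[r]) = (6^{r+1} − 1)/5.
Then N(F[r+1]) = 1 + 6N(F[r]) = 1 + 6·(6^{r+1} − 1)/5 = 1 + (6^{r+2} − 6)/5 = (5 + 6^{r+2} − 6)/5 = (6^{r+2} − 1)/5.
By induction, N(F[k]) = (6^{k+1} − 1)/5 for all k ≥ 0.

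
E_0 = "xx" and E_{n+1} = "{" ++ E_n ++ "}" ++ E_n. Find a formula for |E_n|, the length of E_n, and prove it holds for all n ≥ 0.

Claim: |E_n| = 2^{n+2} − 2.

Base case: |E_0| = 2, and 2^{0+2} − 2 = 2.
Assume |E_r| = 2^{r+2} − 2.
Then |E_{r+1}| = 1 + |E_r| + 1 + |E_r| = 2|E_r| + 2 = 2(2^{r+2} − 2) + 2 = 2^{r+3} − 4 + 2 = 2^{r+3} − 2.
This completes the inductive step, so |E_n| = 2^{n+2} − 2 for all n ≥ 0.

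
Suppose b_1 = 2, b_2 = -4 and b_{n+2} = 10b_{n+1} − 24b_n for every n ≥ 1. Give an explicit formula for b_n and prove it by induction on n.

Claim: b_n = -6^n + 2·4^n.

Base cases: b_1 = 2 and -6^1 + 2·4^1 = 2; b_2 = -4 and -6^2 + 2·4^2 = -4.
Assume b_j = -6^j + 2·4^j for all 1 ≤ j ≤ m, where m ≥ 2.
Then b_{m+1} = 10b_m − 24b_{m−1} = 10·(-6^m + 2·4^m) − 24·(-6^{m−1} + 2·4^{m−1}) = -(10·6 − 24)6^{m−1} + 2·(10·4 − 24)4^{m−1} = -36·6^{m−1} + 32·4^{m−1} = -6^{m+1} + 2·4^{m+1}.
So the formula holds for m+1, and by strong induction b_n = -6^n + 2·4^n for all n ≥ 1.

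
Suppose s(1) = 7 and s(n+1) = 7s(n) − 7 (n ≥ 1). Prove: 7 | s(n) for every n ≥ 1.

Base case: s(1) = 7 = 7·1, so 7 | s(1).
Assume 7 | s(k), so s(k) = 7t for some integer t.
Then s(k+1) = 7s(k) − 7 = 7·(7t) − 7 = 7(7t − 1), so 7 | s(k+1).
This completes the inductive step, so 7 | s(n) for all n ≥ 1.

7 | s(n)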